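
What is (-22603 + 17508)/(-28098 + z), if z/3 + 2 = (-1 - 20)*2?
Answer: 1019/5646 ≈ 0.18048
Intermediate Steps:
z = -132 (z = -6 + 3*((-1 - 20)*2) = -6 + 3*(-21*2) = -6 + 3*(-42) = -6 - 126 = -132)
(-22603 + 17508)/(-28098 + z) = (-22603 + 17508)/(-28098 - 132) = -5095/(-28230) = -5095*(-1/28230) = 1019/5646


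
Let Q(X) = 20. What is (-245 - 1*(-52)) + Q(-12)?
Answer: -173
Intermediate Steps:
(-245 - 1*(-52)) + Q(-12) = (-245 - 1*(-52)) + 20 = (-245 + 52) + 20 = -193 + 20 = -173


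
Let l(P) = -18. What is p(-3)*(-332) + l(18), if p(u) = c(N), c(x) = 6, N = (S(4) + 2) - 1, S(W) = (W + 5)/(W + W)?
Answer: -2010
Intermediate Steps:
S(W) = (5 + W)/(2*W) (S(W) = (5 + W)/((2*W)) = (5 + W)*(1/(2*W)) = (5 + W)/(2*W))
N = 17/8 (N = ((1/2)*(5 + 4)/4 + 2) - 1 = ((1/2)*(1/4)*9 + 2) - 1 = (9/8 + 2) - 1 = 25/8 - 1 = 17/8 ≈ 2.1250)
p(u) = 6
p(-3)*(-332) + l(18) = 6*(-332) - 18 = -1992 - 18 = -2010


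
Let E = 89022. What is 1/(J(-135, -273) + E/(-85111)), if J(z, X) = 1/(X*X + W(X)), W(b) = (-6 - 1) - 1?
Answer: -6342556831/6633923351 ≈ -0.95608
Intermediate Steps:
W(b) = -8 (W(b) = -7 - 1 = -8)
J(z, X) = 1/(-8 + X**2) (J(z, X) = 1/(X*X - 8) = 1/(X**2 - 8) = 1/(-8 + X**2))
1/(J(-135, -273) + E/(-85111)) = 1/(1/(-8 + (-273)**2) + 89022/(-85111)) = 1/(1/(-8 + 74529) + 89022*(-1/85111)) = 1/(1/74521 - 89022/85111) = 1/(-6633923351/6342556831) = -6342556831/6633923351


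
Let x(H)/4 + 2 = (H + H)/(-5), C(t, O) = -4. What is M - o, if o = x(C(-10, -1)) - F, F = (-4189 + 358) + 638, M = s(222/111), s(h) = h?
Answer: -15947/5 ≈ -3189.4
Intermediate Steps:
M = 2 (M = 222/111 = 222*(1/111) = 2)
F = -3193 (F = -3831 + 638 = -3193)
x(H) = -8 - 8*H/5 (x(H) = -8 + 4*((H + H)/(-5)) = -8 + 4*((2*H)*(-1/5)) = -8 + 4*(-2*H/5) = -8 - 8*H/5)
o = 15957/5 (o = (-8 - 8/5*(-4)) - 1*(-3193) = (-8 + 32/5) + 3193 = -8/5 + 3193 = 15957/5 ≈ 3191.4)
M - o = 2 - 1*15957/5 = 2 - 15957/5 = -15947/5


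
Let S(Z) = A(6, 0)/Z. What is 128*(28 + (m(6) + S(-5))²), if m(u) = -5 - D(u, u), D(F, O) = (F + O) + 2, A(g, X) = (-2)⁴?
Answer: 1666688/25 ≈ 66668.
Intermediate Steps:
A(g, X) = 16
D(F, O) = 2 + F + O
S(Z) = 16/Z
m(u) = -7 - 2*u (m(u) = -5 - (2 + u + u) = -5 - (2 + 2*u) = -5 + (-2 - 2*u) = -7 - 2*u)
128*(28 + (m(6) + S(-5))²) = 128*(28 + ((-7 - 2*6) + 16/(-5))²) = 128*(28 + ((-7 - 12) + 16*(-⅕))²) = 128*(28 + (-19 - 16/5)²) = 128*(28 + (-111/5)²) = 128*(28 + 12321/25) = 128*(13021/25) = 1666688/25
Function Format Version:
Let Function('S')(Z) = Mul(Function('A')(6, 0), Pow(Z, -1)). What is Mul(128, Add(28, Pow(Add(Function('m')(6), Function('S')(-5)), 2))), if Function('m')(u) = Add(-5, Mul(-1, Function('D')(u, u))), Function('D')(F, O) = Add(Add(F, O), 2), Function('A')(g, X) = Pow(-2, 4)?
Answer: Rational(1666688, 25) ≈ 66668.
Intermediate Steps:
Function('A')(g, X) = 16
Function('D')(F, O) = Add(2, F, O)
Function('S')(Z) = Mul(16, Pow(Z, -1))
Function('m')(u) = Add(-7, Mul(-2, u)) (Function('m')(u) = Add(-5, Mul(-1, Add(2, u, u))) = Add(-5, Mul(-1, Add(2, Mul(2, u)))) = Add(-5, Add(-2, Mul(-2, u))) = Add(-7, Mul(-2, u)))
Mul(128, Add(28, Pow(Add(Function('m')(6), Function('S')(-5)), 2))) = Mul(128, Add(28, Pow(Add(Add(-7, Mul(-2, 6)), Mul(16, Pow(-5, -1))), 2))) = Mul(128, Add(28, Pow(Add(Add(-7, -12), Mul(16, Rational(-1, 5))), 2))) = Mul(128, Add(28, Pow(Add(-19, Rational(-16, 5)), 2))) = Mul(128, Add(28, Pow(Rational(-111, 5), 2))) = Mul(128, Add(28, Rational(12321, 25))) = Mul(128, Rational(13021, 25)) = Rational(1666688, 25)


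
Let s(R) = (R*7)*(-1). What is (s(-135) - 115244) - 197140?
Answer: -311439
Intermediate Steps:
s(R) = -7*R (s(R) = (7*R)*(-1) = -7*R)
(s(-135) - 115244) - 197140 = (-7*(-135) - 115244) - 197140 = (945 - 115244) - 197140 = -114299 - 197140 = -311439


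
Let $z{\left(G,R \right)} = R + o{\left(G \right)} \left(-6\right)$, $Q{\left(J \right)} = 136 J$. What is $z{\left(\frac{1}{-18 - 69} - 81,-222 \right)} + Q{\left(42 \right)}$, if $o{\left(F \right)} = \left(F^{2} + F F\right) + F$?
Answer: $- \frac{183619594}{2523} \approx -72778.0$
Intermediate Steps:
$o{\left(F \right)} = F + 2 F^{2}$ ($o{\left(F \right)} = \left(F^{2} + F^{2}\right) + F = 2 F^{2} + F = F + 2 F^{2}$)
$z{\left(G,R \right)} = R - 6 G \left(1 + 2 G\right)$ ($z{\left(G,R \right)} = R + G \left(1 + 2 G\right) \left(-6\right) = R - 6 G \left(1 + 2 G\right)$)
$z{\left(\frac{1}{-18 - 69} - 81,-222 \right)} + Q{\left(42 \right)} = \left(-222 - 6 \left(\frac{1}{-18 - 69} - 81\right) \left(1 + 2 \left(\frac{1}{-18 - 69} - 81\right)\right)\right) + 136 \cdot 42 = \left(-222 - 6 \left(\frac{1}{-87} - 81\right) \left(1 + 2 \left(\frac{1}{-87} - 81\right)\right)\right) + 5712 = \left(-222 - 6 \left(- \frac{1}{87} - 81\right) \left(1 + 2 \left(- \frac{1}{87} - 81\right)\right)\right) + 5712 = \left(-222 - - \frac{14096 \left(1 + 2 \left(- \frac{7048}{87}\right)\right)}{29}\right) + 5712 = \left(-222 - - \frac{14096 \left(1 - \frac{14096}{87}\right)}{29}\right) + 5712 = \left(-222 - \left(- \frac{14096}{29}\right) \left(- \frac{14009}{87}\right)\right) + 5712 = \left(-222 - \frac{197470864}{2523}\right) + 5712 = - \frac{198030970}{2523} + 5712 = - \frac{183619594}{2523}$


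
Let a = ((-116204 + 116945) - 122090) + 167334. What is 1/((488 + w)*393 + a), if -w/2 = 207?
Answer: 1/75067 ≈ 1.3321e-5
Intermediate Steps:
w = -414 (w = -2*207 = -414)
a = 45985 (a = (741 - 122090) + 167334 = -121349 + 167334 = 45985)
1/((488 + w)*393 + a) = 1/((488 - 414)*393 + 45985) = 1/(74*393 + 45985) = 1/(29082 + 45985) = 1/75067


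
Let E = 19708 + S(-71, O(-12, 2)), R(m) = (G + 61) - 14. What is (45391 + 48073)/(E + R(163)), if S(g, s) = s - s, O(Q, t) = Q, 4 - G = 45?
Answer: 46732/9857 ≈ 4.7410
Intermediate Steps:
G = -41 (G = 4 - 1*45 = 4 - 45 = -41)
S(g, s) = 0
R(m) = 6 (R(m) = (-41 + 61) - 14 = 20 - 14 = 6)
E = 19708 (E = 19708 + 0 = 19708)
(45391 + 48073)/(E + R(163)) = (45391 + 48073)/(19708 + 6) = 93464/19714 = 93464*(1/19714) = 46732/9857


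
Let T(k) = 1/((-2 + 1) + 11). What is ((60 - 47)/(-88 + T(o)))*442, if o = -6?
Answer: -57460/879 ≈ -65.370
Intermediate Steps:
T(k) = ⅒ (T(k) = 1/(-1 + 11) = 1/10 = ⅒)
((60 - 47)/(-88 + T(o)))*442 = ((60 - 47)/(-88 + ⅒))*442 = (13/(-879/10))*442 = (13*(-10/879))*442 = -130/879*442 = -57460/879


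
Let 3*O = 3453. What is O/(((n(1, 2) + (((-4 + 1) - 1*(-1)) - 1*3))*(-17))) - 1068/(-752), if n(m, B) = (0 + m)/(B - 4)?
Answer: 482705/35156 ≈ 13.730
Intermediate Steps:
O = 1151 (O = (1/3)*3453 = 1151)
n(m, B) = m/(-4 + B)
O/(((n(1, 2) + (((-4 + 1) - 1*(-1)) - 1*3))*(-17))) - 1068/(-752) = 1151/(((1/(-4 + 2) + (((-4 + 1) - 1*(-1)) - 1*3))*(-17))) - 1068/(-752) = 1151/(((1/(-2) + ((-3 + 1) - 3))*(-17))) - 1068*(-1/752) = 1151/(((1*(-1/2) + (-2 - 3))*(-17))) + 267/188 = 1151/(((-1/2 - 5)*(-17))) + 267/188 = 1151/((-11/2*(-17))) + 267/188 = 1151/(187/2) + 267/188 = 1151*(2/187) + 267/188 = 2302/187 + 267/188 = 482705/35156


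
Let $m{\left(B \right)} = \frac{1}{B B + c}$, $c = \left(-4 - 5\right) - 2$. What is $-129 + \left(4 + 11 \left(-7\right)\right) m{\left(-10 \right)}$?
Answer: $- \frac{11554}{89} \approx -129.82$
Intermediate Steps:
$c = -11$ ($c = -9 - 2 = -11$)
$m{\left(B \right)} = \frac{1}{-11 + B^{2}}$ ($m{\left(B \right)} = \frac{1}{B B - 11} = \frac{1}{B^{2} - 11} = \frac{1}{-11 + B^{2}}$)
$-129 + \left(4 + 11 \left(-7\right)\right) m{\left(-10 \right)} = -129 + \frac{4 + 11 \left(-7\right)}{-11 + \left(-10\right)^{2}} = -129 + \frac{4 - 77}{-11 + 100} = -129 - \frac{73}{89} = - \frac{11554}{89}$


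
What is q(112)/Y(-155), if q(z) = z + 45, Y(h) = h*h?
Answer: 157/24025 ≈ 0.0065349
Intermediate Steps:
Y(h) = h²
q(z) = 45 + z
q(112)/Y(-155) = (45 + 112)/((-155)²) = 157/24025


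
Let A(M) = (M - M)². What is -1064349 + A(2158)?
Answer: -1064349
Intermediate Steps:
A(M) = 0 (A(M) = 0² = 0)
-1064349 + A(2158) = -1064349 + 0 = -1064349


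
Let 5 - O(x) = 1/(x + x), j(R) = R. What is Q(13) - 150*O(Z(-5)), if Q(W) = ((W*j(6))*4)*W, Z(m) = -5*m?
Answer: 3309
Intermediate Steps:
Q(W) = 24*W² (Q(W) = ((W*6)*4)*W = ((6*W)*4)*W = (24*W)*W = 24*W²)
O(x) = 5 - 1/(2*x) (O(x) = 5 - 1/(x + x) = 5 - 1/(2*x))
Q(13) - 150*O(Z(-5)) = 24*13² - 150*(5 - 1/(2*((-5*(-5))))) = 24*169 - 150*(5 - ½/25) = 4056 - 150*(5 - ½*1/25) = 4056 - 150*(5 - 1/50) = 4056 - 150*249/50 = 4056 - 747 = 3309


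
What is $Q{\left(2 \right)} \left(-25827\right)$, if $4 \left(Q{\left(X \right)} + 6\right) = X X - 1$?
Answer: $\frac{542367}{4} \approx 1.3559 \cdot 10^{5}$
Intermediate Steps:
$Q{\left(X \right)} = - \frac{25}{4} + \frac{X^{2}}{4}$ ($Q{\left(X \right)} = -6 + \frac{X X - 1}{4} = -6 + \frac{X^{2} - 1}{4} = -6 + \frac{-1 + X^{2}}{4} = -6 + \left(- \frac{1}{4} + \frac{X^{2}}{4}\right) = - \frac{25}{4} + \frac{X^{2}}{4}$)
$Q{\left(2 \right)} \left(-25827\right) = \left(- \frac{25}{4} + \frac{2^{2}}{4}\right) \left(-25827\right) = \left(- \frac{25}{4} + \frac{1}{4} \cdot 4\right) \left(-25827\right) = \left(- \frac{25}{4} + 1\right) \left(-25827\right) = \left(- \frac{21}{4}\right) \left(-25827\right) = \frac{542367}{4}$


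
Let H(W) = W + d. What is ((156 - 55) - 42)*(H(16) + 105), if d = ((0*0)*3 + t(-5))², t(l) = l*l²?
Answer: 929014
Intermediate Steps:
t(l) = l³
d = 15625 (d = ((0*0)*3 + (-5)³)² = (0*3 - 125)² = (0 - 125)² = (-125)² = 15625)
H(W) = 15625 + W (H(W) = W + 15625 = 15625 + W)
((156 - 55) - 42)*(H(16) + 105) = ((156 - 55) - 42)*((15625 + 16) + 105) = (101 - 42)*(15641 + 105) = 59*15746 = 929014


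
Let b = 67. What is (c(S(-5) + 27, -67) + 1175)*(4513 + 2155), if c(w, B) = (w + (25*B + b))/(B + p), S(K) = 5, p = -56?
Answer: 974201468/123 ≈ 7.9203e+6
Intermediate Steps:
c(w, B) = (67 + w + 25*B)/(-56 + B) (c(w, B) = (w + (25*B + 67))/(B - 56) = (w + (67 + 25*B))/(-56 + B) = (67 + w + 25*B)/(-56 + B))
(c(S(-5) + 27, -67) + 1175)*(4513 + 2155) = ((67 + (5 + 27) + 25*(-67))/(-56 - 67) + 1175)*(4513 + 2155) = ((67 + 32 - 1675)/(-123) + 1175)*6668 = (-1/123*(-1576) + 1175)*6668 = (1576/123 + 1175)*6668 = (146101/123)*6668 = 974201468/123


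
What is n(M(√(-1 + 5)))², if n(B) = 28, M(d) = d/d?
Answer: 784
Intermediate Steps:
M(d) = 1
n(M(√(-1 + 5)))² = 28² = 784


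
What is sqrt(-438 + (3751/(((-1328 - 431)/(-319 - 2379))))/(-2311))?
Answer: 2*I*sqrt(1819731034467835)/4065049 ≈ 20.988*I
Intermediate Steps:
sqrt(-438 + (3751/(((-1328 - 431)/(-319 - 2379))))/(-2311)) = sqrt(-438 + (3751/((-1759/(-2698))))*(-1/2311)) = sqrt(-438 + (3751/((-1759*(-1/2698))))*(-1/2311)) = sqrt(-438 + (3751/(1759/2698))*(-1/2311)) = sqrt(-438 + (3751*(2698/1759))*(-1/2311)) = sqrt(-438 + (10120198/1759)*(-1/2311)) = sqrt(-438 - 10120198/4065049) = sqrt(-1790611660/4065049) = 2*I*sqrt(1819731034467835)/4065049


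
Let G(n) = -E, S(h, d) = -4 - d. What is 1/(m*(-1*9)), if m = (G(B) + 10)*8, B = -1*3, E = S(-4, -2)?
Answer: -1/864 ≈ -0.0011574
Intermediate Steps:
E = -2 (E = -4 - 1*(-2) = -4 + 2 = -2)
B = -3
G(n) = 2 (G(n) = -1*(-2) = 2)
m = 96 (m = (2 + 10)*8 = 12*8 = 96)
1/(m*(-1*9)) = 1/(96*(-1*9)) = 1/(96*(-9)) = 1/(-864) = -1/864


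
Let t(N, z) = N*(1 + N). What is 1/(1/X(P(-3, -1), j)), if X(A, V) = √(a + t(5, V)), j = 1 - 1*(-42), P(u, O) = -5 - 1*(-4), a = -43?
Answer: I*√13 ≈ 3.6056*I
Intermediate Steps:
P(u, O) = -1 (P(u, O) = -5 + 4 = -1)
j = 43 (j = 1 + 42 = 43)
X(A, V) = I*√13 (X(A, V) = √(-43 + 5*(1 + 5)) = √(-43 + 5*6) = √(-43 + 30) = √(-13) = I*√13)
1/(1/X(P(-3, -1), j)) = 1/(1/(I*√13)) = 1/(-I*√13/13) = I*√13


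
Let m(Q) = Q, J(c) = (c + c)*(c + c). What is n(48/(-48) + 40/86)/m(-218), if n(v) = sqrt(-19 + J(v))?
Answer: -I*sqrt(33015)/9374 ≈ -0.019383*I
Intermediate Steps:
J(c) = 4*c**2 (J(c) = (2*c)*(2*c) = 4*c**2)
n(v) = sqrt(-19 + 4*v**2)
n(48/(-48) + 40/86)/m(-218) = sqrt(-19 + 4*(48/(-48) + 40/86)**2)/(-218) = sqrt(-19 + 4*(48*(-1/48) + 40*(1/86))**2)*(-1/218) = sqrt(-19 + 4*(-1 + 20/43)**2)*(-1/218) = sqrt(-19 + 4*(-23/43)**2)*(-1/218) = sqrt(-19 + 4*(529/1849))*(-1/218) = sqrt(-19 + 2116/1849)*(-1/218) = sqrt(-33015/1849)*(-1/218) = (I*sqrt(33015)/43)*(-1/218) = -I*sqrt(33015)/9374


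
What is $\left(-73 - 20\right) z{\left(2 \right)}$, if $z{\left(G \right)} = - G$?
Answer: $186$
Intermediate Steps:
$\left(-73 - 20\right) z{\left(2 \right)} = \left(-73 - 20\right) \left(\left(-1\right) 2\right) = \left(-93\right) \left(-2\right) = 186$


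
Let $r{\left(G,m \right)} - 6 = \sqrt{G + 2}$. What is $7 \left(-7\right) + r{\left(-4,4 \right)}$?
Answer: $-43 + i \sqrt{2} \approx -43.0 + 1.4142 i$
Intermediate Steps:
$r{\left(G,m \right)} = 6 + \sqrt{2 + G}$ ($r{\left(G,m \right)} = 6 + \sqrt{G + 2} = 6 + \sqrt{2 + G}$)
$7 \left(-7\right) + r{\left(-4,4 \right)} = 7 \left(-7\right) + \left(6 + \sqrt{2 - 4}\right) = -49 + \left(6 + \sqrt{-2}\right) = -49 + \left(6 + i \sqrt{2}\right) = -43 + i \sqrt{2}$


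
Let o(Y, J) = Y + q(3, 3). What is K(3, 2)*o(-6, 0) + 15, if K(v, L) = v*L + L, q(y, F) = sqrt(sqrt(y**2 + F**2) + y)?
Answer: -33 + 8*sqrt(3 + 3*sqrt(2)) ≈ -11.470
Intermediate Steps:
q(y, F) = sqrt(y + sqrt(F**2 + y**2)) (q(y, F) = sqrt(sqrt(F**2 + y**2) + y) = sqrt(y + sqrt(F**2 + y**2)))
K(v, L) = L + L*v (K(v, L) = L*v + L = L + L*v)
o(Y, J) = Y + sqrt(3 + 3*sqrt(2)) (o(Y, J) = Y + sqrt(3 + sqrt(3**2 + 3**2)) = Y + sqrt(3 + sqrt(9 + 9)) = Y + sqrt(3 + sqrt(18)) = Y + sqrt(3 + 3*sqrt(2)))
K(3, 2)*o(-6, 0) + 15 = (2*(1 + 3))*(-6 + sqrt(3 + 3*sqrt(2))) + 15 = (2*4)*(-6 + sqrt(3 + 3*sqrt(2))) + 15 = 8*(-6 + sqrt(3 + 3*sqrt(2))) + 15 = (-48 + 8*sqrt(3 + 3*sqrt(2))) + 15 = -33 + 8*sqrt(3 + 3*sqrt(2))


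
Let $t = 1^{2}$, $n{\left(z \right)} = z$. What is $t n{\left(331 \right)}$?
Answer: $331$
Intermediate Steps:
$t = 1$
$t n{\left(331 \right)} = 1 \cdot 331 = 331$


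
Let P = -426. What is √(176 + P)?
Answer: 5*I*√10 ≈ 15.811*I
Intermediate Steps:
√(176 + P) = √(176 - 426) = √(-250) = 5*I*√10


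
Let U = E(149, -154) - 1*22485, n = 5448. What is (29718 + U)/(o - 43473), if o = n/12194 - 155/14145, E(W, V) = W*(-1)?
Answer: -30546939423/187458185290 ≈ -0.16295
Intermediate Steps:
E(W, V) = -W
o = 7517189/17248413 (o = 5448/12194 - 155/14145 = 5448*(1/12194) - 155*1/14145 = 2724/6097 - 31/2829 = 7517189/17248413 ≈ 0.43582)
U = -22634 (U = -1*149 - 1*22485 = -149 - 22485 = -22634)
(29718 + U)/(o - 43473) = (29718 - 22634)/(7517189/17248413 - 43473) = 7084/(-749832741160/17248413) = 7084*(-17248413/749832741160) = -30546939423/187458185290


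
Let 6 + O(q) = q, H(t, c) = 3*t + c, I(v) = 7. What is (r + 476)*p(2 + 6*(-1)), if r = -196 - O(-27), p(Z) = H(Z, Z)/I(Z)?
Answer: -5008/7 ≈ -715.43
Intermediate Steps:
H(t, c) = c + 3*t
O(q) = -6 + q
p(Z) = 4*Z/7 (p(Z) = (Z + 3*Z)/7 = (4*Z)*(1/7) = 4*Z/7)
r = -163 (r = -196 - (-6 - 27) = -196 - 1*(-33) = -196 + 33 = -163)
(r + 476)*p(2 + 6*(-1)) = (-163 + 476)*(4*(2 + 6*(-1))/7) = 313*(4*(2 - 6)/7) = 313*((4/7)*(-4)) = 313*(-16/7) = -5008/7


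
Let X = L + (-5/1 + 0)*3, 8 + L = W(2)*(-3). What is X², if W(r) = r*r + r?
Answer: 1681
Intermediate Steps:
W(r) = r + r² (W(r) = r² + r = r + r²)
L = -26 (L = -8 + (2*(1 + 2))*(-3) = -8 + (2*3)*(-3) = -8 + 6*(-3) = -8 - 18 = -26)
X = -41 (X = -26 + (-5/1 + 0)*3 = -26 + (-5*1 + 0)*3 = -26 + (-5 + 0)*3 = -26 - 5*3 = -26 - 15 = -41)
X² = (-41)² = 1681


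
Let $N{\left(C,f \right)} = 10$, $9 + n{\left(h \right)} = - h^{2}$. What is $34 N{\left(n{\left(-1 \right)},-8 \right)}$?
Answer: $340$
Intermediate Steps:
$n{\left(h \right)} = -9 - h^{2}$
$34 N{\left(n{\left(-1 \right)},-8 \right)} = 34 \cdot 10 = 340$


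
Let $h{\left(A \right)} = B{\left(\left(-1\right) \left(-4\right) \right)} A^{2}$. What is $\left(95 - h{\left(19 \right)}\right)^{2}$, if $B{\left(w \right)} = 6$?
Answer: $4289041$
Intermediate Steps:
$h{\left(A \right)} = 6 A^{2}$
$\left(95 - h{\left(19 \right)}\right)^{2} = \left(95 - 6 \cdot 19^{2}\right)^{2} = \left(95 - 6 \cdot 361\right)^{2} = \left(95 - 2166\right)^{2} = \left(-2071\right)^{2} = 4289041$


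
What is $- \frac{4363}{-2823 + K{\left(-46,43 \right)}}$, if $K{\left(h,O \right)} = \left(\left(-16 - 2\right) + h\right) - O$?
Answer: $\frac{4363}{2930} \approx 1.4891$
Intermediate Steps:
$K{\left(h,O \right)} = -18 + h - O$ ($K{\left(h,O \right)} = \left(-18 + h\right) - O = -18 + h - O$)
$- \frac{4363}{-2823 + K{\left(-46,43 \right)}} = - \frac{4363}{-2823 - 107} = - \frac{4363}{-2930} = \left(-4363\right) \left(- \frac{1}{2930}\right) = \frac{4363}{2930}$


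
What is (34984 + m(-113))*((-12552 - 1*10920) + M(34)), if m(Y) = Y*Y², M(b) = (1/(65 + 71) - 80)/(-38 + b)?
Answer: 17961997775657/544 ≈ 3.3018e+10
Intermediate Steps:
M(b) = -10879/(136*(-38 + b)) (M(b) = (1/136 - 80)/(-38 + b) = -10879/(136*(-38 + b)))
m(Y) = Y³
(34984 + m(-113))*((-12552 - 1*10920) + M(34)) = (34984 + (-113)³)*((-12552 - 1*10920) - 10879/(-5168 + 136*34)) = (34984 - 1442897)*((-12552 - 10920) - 10879/(-5168 + 4624)) = -1407913*(-23472 - 10879/(-544)) = -1407913*(-23472 - 10879*(-1/544)) = -1407913*(-23472 + 10879/544) = -1407913*(-12757889/544) = 17961997775657/544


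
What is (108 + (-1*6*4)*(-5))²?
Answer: 51984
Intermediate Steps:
(108 + (-1*6*4)*(-5))² = (108 - 6*4*(-5))² = (108 - 24*(-5))² = (108 + 120)² = 228² = 51984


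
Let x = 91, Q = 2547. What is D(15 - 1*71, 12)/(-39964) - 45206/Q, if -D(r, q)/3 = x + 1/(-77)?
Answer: -69527818061/3918849858 ≈ -17.742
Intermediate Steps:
D(r, q) = -21018/77 (D(r, q) = -3*(91 + 1/(-77)) = -3*(91 - 1/77) = -3*7006/77 = -21018/77)
D(15 - 1*71, 12)/(-39964) - 45206/Q = -21018/77/(-39964) - 45206/2547 = -21018/77*(-1/39964) - 45206*1/2547 = 10509/1538614 - 45206/2547 = -69527818061/3918849858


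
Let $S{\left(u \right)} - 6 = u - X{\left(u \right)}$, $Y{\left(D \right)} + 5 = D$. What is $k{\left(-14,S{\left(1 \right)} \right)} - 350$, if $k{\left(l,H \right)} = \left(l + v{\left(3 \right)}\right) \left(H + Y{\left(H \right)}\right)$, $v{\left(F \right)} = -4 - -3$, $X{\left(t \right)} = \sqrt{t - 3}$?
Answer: $-485 + 30 i \sqrt{2} \approx -485.0 + 42.426 i$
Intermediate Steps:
$X{\left(t \right)} = \sqrt{-3 + t}$
$v{\left(F \right)} = -1$ ($v{\left(F \right)} = -4 + 3 = -1$)
$Y{\left(D \right)} = -5 + D$
$S{\left(u \right)} = 6 + u - \sqrt{-3 + u}$ ($S{\left(u \right)} = 6 + \left(u - \sqrt{-3 + u}\right) = 6 + u - \sqrt{-3 + u}$)
$k{\left(l,H \right)} = \left(-1 + l\right) \left(-5 + 2 H\right)$ ($k{\left(l,H \right)} = \left(l - 1\right) \left(H + \left(-5 + H\right)\right) = \left(-1 + l\right) \left(-5 + 2 H\right)$)
$k{\left(-14,S{\left(1 \right)} \right)} - 350 = \left(5 - 2 \left(6 + 1 - \sqrt{-3 + 1}\right) + \left(6 + 1 - \sqrt{-3 + 1}\right) \left(-14\right) - 14 \left(-5 + \left(6 + 1 - \sqrt{-3 + 1}\right)\right)\right) - 350 = \left(5 - 2 \left(6 + 1 - \sqrt{-2}\right) + \left(6 + 1 - \sqrt{-2}\right) \left(-14\right) - 14 \left(-5 + \left(6 + 1 - \sqrt{-2}\right)\right)\right) - 350 = \left(5 - 2 \left(6 + 1 - i \sqrt{2}\right) + \left(6 + 1 - i \sqrt{2}\right) \left(-14\right) - 14 \left(-5 + \left(6 + 1 - i \sqrt{2}\right)\right)\right) - 350 = \left(5 - 2 \left(7 - i \sqrt{2}\right) + \left(7 - i \sqrt{2}\right) \left(-14\right) - 14 \left(-5 + \left(7 - i \sqrt{2}\right)\right)\right) - 350 = \left(5 - \left(14 - 2 i \sqrt{2}\right) - \left(98 - 14 i \sqrt{2}\right) - 14 \left(2 - i \sqrt{2}\right)\right) - 350 = \left(5 - \left(14 - 2 i \sqrt{2}\right) - \left(98 - 14 i \sqrt{2}\right) - \left(28 - 14 i \sqrt{2}\right)\right) - 350 = \left(-135 + 30 i \sqrt{2}\right) - 350 = -485 + 30 i \sqrt{2}$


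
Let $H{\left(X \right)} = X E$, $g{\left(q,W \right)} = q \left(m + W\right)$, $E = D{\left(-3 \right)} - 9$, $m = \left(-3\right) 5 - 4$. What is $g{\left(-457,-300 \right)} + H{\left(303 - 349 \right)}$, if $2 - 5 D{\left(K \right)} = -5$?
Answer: $\frac{730663}{5} \approx 1.4613 \cdot 10^{5}$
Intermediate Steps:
$D{\left(K \right)} = \frac{7}{5}$ ($D{\left(K \right)} = \frac{2}{5} - -1 = \frac{2}{5} + 1 = \frac{7}{5}$)
$m = -19$ ($m = -15 - 4 = -19$)
$E = - \frac{38}{5}$ ($E = \frac{7}{5} - 9 = - \frac{38}{5} \approx -7.6$)
$g{\left(q,W \right)} = q \left(-19 + W\right)$
$H{\left(X \right)} = - \frac{38 X}{5}$ ($H{\left(X \right)} = X \left(- \frac{38}{5}\right) = - \frac{38 X}{5}$)
$g{\left(-457,-300 \right)} + H{\left(303 - 349 \right)} = - 457 \left(-19 - 300\right) - \frac{38 \left(303 - 349\right)}{5} = \left(-457\right) \left(-319\right) - - \frac{1748}{5} = 145783 + \frac{1748}{5} = \frac{730663}{5}$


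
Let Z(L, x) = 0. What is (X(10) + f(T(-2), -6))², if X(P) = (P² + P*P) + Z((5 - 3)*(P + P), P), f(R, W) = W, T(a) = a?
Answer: 37636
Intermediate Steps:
X(P) = 2*P² (X(P) = (P² + P*P) + 0 = (P² + P²) + 0 = 2*P² + 0 = 2*P²)
(X(10) + f(T(-2), -6))² = (2*10² - 6)² = (2*100 - 6)² = (200 - 6)² = 194² = 37636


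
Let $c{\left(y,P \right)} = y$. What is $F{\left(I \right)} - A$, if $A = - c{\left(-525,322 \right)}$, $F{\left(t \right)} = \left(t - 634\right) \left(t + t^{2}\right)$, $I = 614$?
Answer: $-7552725$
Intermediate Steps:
$F{\left(t \right)} = \left(-634 + t\right) \left(t + t^{2}\right)$
$A = 525$ ($A = \left(-1\right) \left(-525\right) = 525$)
$F{\left(I \right)} - A = 614 \left(-634 + 614^{2} - 388662\right) - 525 = 614 \left(-634 + 376996 - 388662\right) - 525 = 614 \left(-12300\right) - 525 = -7552200 - 525 = -7552725$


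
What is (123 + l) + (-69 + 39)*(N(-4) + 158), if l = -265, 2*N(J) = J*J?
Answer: -5122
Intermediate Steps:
N(J) = J²/2 (N(J) = (J*J)/2 = J²/2)
(123 + l) + (-69 + 39)*(N(-4) + 158) = (123 - 265) + (-69 + 39)*((½)*(-4)² + 158) = -142 - 30*((½)*16 + 158) = -142 - 30*(8 + 158) = -142 - 30*166 = -142 - 4980 = -5122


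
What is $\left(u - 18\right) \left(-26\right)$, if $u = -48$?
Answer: $1716$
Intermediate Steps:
$\left(u - 18\right) \left(-26\right) = \left(-48 - 18\right) \left(-26\right) = \left(-66\right) \left(-26\right) = 1716$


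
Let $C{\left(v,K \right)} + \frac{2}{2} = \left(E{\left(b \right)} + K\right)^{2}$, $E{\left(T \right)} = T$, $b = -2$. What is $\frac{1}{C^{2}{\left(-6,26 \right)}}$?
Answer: $\frac{1}{330625} \approx 3.0246 \cdot 10^{-6}$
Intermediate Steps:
$C{\left(v,K \right)} = -1 + \left(-2 + K\right)^{2}$
$\frac{1}{C^{2}{\left(-6,26 \right)}} = \frac{1}{\left(-1 + \left(-2 + 26\right)^{2}\right)^{2}} = \frac{1}{\left(-1 + 24^{2}\right)^{2}} = \frac{1}{\left(-1 + 576\right)^{2}} = \frac{1}{575^{2}} = \frac{1}{330625}$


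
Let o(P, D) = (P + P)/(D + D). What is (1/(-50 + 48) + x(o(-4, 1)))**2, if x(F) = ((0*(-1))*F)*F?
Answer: 1/4 ≈ 0.25000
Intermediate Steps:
o(P, D) = P/D (o(P, D) = (2*P)/((2*D)) = (2*P)*(1/(2*D)) = P/D)
x(F) = 0 (x(F) = (0*F)*F = 0*F = 0)
(1/(-50 + 48) + x(o(-4, 1)))**2 = (1/(-50 + 48) + 0)**2 = (1/(-2) + 0)**2 = (-1/2 + 0)**2 = (-1/2)**2 = 1/4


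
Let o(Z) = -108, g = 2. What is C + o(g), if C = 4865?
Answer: 4757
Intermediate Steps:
C + o(g) = 4865 - 108 = 4757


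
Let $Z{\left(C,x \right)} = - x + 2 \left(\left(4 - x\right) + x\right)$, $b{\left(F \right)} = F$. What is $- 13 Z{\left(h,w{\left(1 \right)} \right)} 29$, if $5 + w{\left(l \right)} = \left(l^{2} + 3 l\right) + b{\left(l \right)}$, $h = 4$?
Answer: $-3016$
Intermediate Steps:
$w{\left(l \right)} = -5 + l^{2} + 4 l$ ($w{\left(l \right)} = -5 + \left(\left(l^{2} + 3 l\right) + l\right) = -5 + \left(l^{2} + 4 l\right) = -5 + l^{2} + 4 l$)
$Z{\left(C,x \right)} = 8 - x$ ($Z{\left(C,x \right)} = - x + 2 \cdot 4 = - x + 8 = 8 - x$)
$- 13 Z{\left(h,w{\left(1 \right)} \right)} 29 = - 13 \left(8 - \left(-5 + 1^{2} + 4 \cdot 1\right)\right) 29 = - 13 \left(8 - \left(-5 + 1 + 4\right)\right) 29 = - 13 \left(8 - 0\right) 29 = - 13 \left(8 + 0\right) 29 = \left(-13\right) 8 \cdot 29 = \left(-104\right) 29 = -3016$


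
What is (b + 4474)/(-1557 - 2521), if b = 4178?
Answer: -4326/2039 ≈ -2.1216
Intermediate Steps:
(b + 4474)/(-1557 - 2521) = (4178 + 4474)/(-1557 - 2521) = 8652/(-4078) = 8652*(-1/4078) = -4326/2039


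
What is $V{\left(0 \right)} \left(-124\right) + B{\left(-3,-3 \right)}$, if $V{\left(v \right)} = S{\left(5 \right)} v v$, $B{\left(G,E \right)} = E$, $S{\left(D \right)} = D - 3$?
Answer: $-3$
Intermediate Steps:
$S{\left(D \right)} = -3 + D$ ($S{\left(D \right)} = D - 3 = -3 + D$)
$V{\left(v \right)} = 2 v^{2}$ ($V{\left(v \right)} = \left(-3 + 5\right) v v = 2 v v = 2 v^{2}$)
$V{\left(0 \right)} \left(-124\right) + B{\left(-3,-3 \right)} = 2 \cdot 0^{2} \left(-124\right) - 3 = 2 \cdot 0 \left(-124\right) - 3 = 0 \left(-124\right) - 3 = 0 - 3 = -3$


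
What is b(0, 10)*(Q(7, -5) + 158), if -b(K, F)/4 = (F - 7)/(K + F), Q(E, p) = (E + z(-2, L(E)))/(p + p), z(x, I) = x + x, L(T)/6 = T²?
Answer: -4731/25 ≈ -189.24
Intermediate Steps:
L(T) = 6*T²
z(x, I) = 2*x
Q(E, p) = (-4 + E)/(2*p) (Q(E, p) = (E + 2*(-2))/(p + p) = (E - 4)/((2*p)) = (-4 + E)*(1/(2*p)) = (-4 + E)/(2*p))
b(K, F) = -4*(-7 + F)/(F + K) (b(K, F) = -4*(F - 7)/(K + F) = -4*(-7 + F)/(F + K))
b(0, 10)*(Q(7, -5) + 158) = (4*(7 - 1*10)/(10 + 0))*((½)*(-4 + 7)/(-5) + 158) = (4*(7 - 10)/10)*((½)*(-⅕)*3 + 158) = (4*(⅒)*(-3))*(-3/10 + 158) = -6/5*1577/10 = -4731/25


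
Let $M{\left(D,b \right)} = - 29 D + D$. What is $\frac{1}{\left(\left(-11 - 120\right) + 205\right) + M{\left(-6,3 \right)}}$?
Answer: $\frac{1}{242} \approx 0.0041322$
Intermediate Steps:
$M{\left(D,b \right)} = - 28 D$
$\frac{1}{\left(\left(-11 - 120\right) + 205\right) + M{\left(-6,3 \right)}} = \frac{1}{\left(\left(-11 - 120\right) + 205\right) - -168} = \frac{1}{\left(-131 + 205\right) + 168} = \frac{1}{74 + 168} = \frac{1}{242}$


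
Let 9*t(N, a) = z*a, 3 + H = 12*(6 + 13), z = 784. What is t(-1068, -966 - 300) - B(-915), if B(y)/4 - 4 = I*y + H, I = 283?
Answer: 2773744/3 ≈ 9.2458e+5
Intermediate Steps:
H = 225 (H = -3 + 12*(6 + 13) = -3 + 12*19 = -3 + 228 = 225)
B(y) = 916 + 1132*y (B(y) = 16 + 4*(283*y + 225) = 16 + 4*(225 + 283*y) = 16 + (900 + 1132*y) = 916 + 1132*y)
t(N, a) = 784*a/9 (t(N, a) = (784*a)/9 = 784*a/9)
t(-1068, -966 - 300) - B(-915) = 784*(-966 - 300)/9 - (916 + 1132*(-915)) = (784/9)*(-1266) - (916 - 1035780) = -330848/3 - 1*(-1034864) = -330848/3 + 1034864 = 2773744/3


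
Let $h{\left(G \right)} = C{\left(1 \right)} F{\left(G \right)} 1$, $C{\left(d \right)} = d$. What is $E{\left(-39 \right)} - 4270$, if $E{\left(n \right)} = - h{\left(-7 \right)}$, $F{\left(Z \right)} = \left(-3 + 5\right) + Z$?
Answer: $-4265$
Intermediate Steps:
$F{\left(Z \right)} = 2 + Z$
$h{\left(G \right)} = 2 + G$ ($h{\left(G \right)} = 1 \left(2 + G\right) 1 = \left(2 + G\right) 1 = 2 + G$)
$E{\left(n \right)} = 5$ ($E{\left(n \right)} = - (2 - 7) = \left(-1\right) \left(-5\right) = 5$)
$E{\left(-39 \right)} - 4270 = 5 - 4270 = -4265$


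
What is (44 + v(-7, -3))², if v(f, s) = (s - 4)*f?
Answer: 8649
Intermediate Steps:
v(f, s) = f*(-4 + s) (v(f, s) = (-4 + s)*f = f*(-4 + s))
(44 + v(-7, -3))² = (44 - 7*(-4 - 3))² = (44 - 7*(-7))² = (44 + 49)² = 93² = 8649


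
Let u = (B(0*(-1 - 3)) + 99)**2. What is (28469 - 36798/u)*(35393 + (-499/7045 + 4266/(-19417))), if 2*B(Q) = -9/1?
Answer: 1640924656765916912848/1628791452855 ≈ 1.0074e+9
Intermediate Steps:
B(Q) = -9/2 (B(Q) = (-9/1)/2 = (-9*1)/2 = (1/2)*(-9) = -9/2)
u = 35721/4 (u = (-9/2 + 99)**2 = (189/2)**2 = 35721/4 ≈ 8930.3)
(28469 - 36798/u)*(35393 + (-499/7045 + 4266/(-19417))) = (28469 - 36798/35721/4)*(35393 + (-499/7045 + 4266/(-19417))) = (28469 - 36798*4/35721)*(35393 + (-499*1/7045 + 4266*(-1/19417))) = (28469 - 49064/11907)*(35393 + (-499/7045 - 4266/19417)) = 338931319*(35393 - 39743053/136792765)/11907 = (338931319/11907)*(4841466588592/136792765) = 1640924656765916912848/1628791452855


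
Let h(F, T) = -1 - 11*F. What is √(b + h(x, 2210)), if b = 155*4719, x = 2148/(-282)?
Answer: √1615944882/47 ≈ 855.29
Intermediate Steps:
x = -358/47 (x = 2148*(-1/282) = -358/47 ≈ -7.6170)
b = 731445
√(b + h(x, 2210)) = √(731445 + (-1 - 11*(-358/47))) = √(731445 + (-1 + 3938/47)) = √(731445 + 3891/47) = √(34381806/47) = √1615944882/47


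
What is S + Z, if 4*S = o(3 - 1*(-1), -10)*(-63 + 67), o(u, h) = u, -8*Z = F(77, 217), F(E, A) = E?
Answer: -45/8 ≈ -5.6250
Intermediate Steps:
Z = -77/8 (Z = -⅛*77 = -77/8 ≈ -9.6250)
S = 4 (S = ((3 - 1*(-1))*(-63 + 67))/4 = ((3 + 1)*4)/4 = (4*4)/4 = (¼)*16 = 4)
S + Z = 4 - 77/8 = -45/8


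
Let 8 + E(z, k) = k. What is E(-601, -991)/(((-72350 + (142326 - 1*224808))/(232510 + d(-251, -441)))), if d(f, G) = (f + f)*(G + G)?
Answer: 337299363/77416 ≈ 4357.0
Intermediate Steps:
E(z, k) = -8 + k
d(f, G) = 4*G*f (d(f, G) = (2*f)*(2*G) = 4*G*f)
E(-601, -991)/(((-72350 + (142326 - 1*224808))/(232510 + d(-251, -441)))) = (-8 - 991)/(((-72350 + (142326 - 1*224808))/(232510 + 4*(-441)*(-251)))) = -999*(232510 + 442764)/(-72350 + (142326 - 224808)) = -999*675274/(-72350 - 82482) = -999/((-154832*1/675274)) = -999/(-77416/337637) = -999*(-337637/77416) = 337299363/77416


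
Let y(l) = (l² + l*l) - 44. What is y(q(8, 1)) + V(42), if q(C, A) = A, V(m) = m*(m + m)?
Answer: 3486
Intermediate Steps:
V(m) = 2*m² (V(m) = m*(2*m) = 2*m²)
y(l) = -44 + 2*l² (y(l) = (l² + l²) - 44 = 2*l² - 44 = -44 + 2*l²)
y(q(8, 1)) + V(42) = (-44 + 2*1²) + 2*42² = (-44 + 2*1) + 2*1764 = (-44 + 2) + 3528 = -42 + 3528 = 3486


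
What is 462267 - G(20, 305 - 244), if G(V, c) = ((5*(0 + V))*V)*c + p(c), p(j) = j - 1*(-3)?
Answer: 340203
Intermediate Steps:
p(j) = 3 + j (p(j) = j + 3 = 3 + j)
G(V, c) = 3 + c + 5*c*V**2 (G(V, c) = ((5*(0 + V))*V)*c + (3 + c) = ((5*V)*V)*c + (3 + c) = (5*V**2)*c + (3 + c) = 5*c*V**2 + (3 + c) = 3 + c + 5*c*V**2)
462267 - G(20, 305 - 244) = 462267 - (3 + (305 - 244) + 5*(305 - 244)*20**2) = 462267 - (3 + 61 + 5*61*400) = 462267 - (3 + 61 + 122000) = 462267 - 1*122064 = 462267 - 122064 = 340203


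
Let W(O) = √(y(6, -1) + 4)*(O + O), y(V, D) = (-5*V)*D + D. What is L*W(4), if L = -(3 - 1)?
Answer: -16*√33 ≈ -91.913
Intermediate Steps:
y(V, D) = D - 5*D*V (y(V, D) = -5*D*V + D = D - 5*D*V)
W(O) = 2*O*√33 (W(O) = √(-(1 - 5*6) + 4)*(O + O) = √(-(1 - 30) + 4)*(2*O) = √(-1*(-29) + 4)*(2*O) = √(29 + 4)*(2*O) = √33*(2*O) = 2*O*√33)
L = -2 (L = -1*2 = -2)
L*W(4) = -4*4*√33 = -16*√33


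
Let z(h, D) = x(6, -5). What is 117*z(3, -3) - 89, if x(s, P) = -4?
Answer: -557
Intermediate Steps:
z(h, D) = -4
117*z(3, -3) - 89 = 117*(-4) - 89 = -468 - 89 = -557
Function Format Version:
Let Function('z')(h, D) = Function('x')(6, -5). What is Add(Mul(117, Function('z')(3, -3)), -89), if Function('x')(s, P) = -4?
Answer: -557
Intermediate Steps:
Function('z')(h, D) = -4
Add(Mul(117, Function('z')(3, -3)), -89) = Add(Mul(117, -4), -89) = Add(-468, -89) = -557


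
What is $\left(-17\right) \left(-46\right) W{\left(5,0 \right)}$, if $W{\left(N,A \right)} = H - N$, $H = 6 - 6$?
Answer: $-3910$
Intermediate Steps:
$H = 0$ ($H = 6 - 6 = 0$)
$W{\left(N,A \right)} = - N$ ($W{\left(N,A \right)} = 0 - N = - N$)
$\left(-17\right) \left(-46\right) W{\left(5,0 \right)} = \left(-17\right) \left(-46\right) \left(\left(-1\right) 5\right) = 782 \left(-5\right) = -3910$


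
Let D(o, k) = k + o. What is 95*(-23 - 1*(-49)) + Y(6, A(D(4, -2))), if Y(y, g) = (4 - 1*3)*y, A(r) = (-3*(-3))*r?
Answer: 2476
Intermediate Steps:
A(r) = 9*r
Y(y, g) = y (Y(y, g) = (4 - 3)*y = 1*y = y)
95*(-23 - 1*(-49)) + Y(6, A(D(4, -2))) = 95*(-23 - 1*(-49)) + 6 = 95*(-23 + 49) + 6 = 95*26 + 6 = 2470 + 6 = 2476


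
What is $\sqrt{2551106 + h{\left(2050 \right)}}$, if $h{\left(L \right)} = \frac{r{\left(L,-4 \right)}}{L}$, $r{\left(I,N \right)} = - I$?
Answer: $\sqrt{2551105} \approx 1597.2$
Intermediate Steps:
$h{\left(L \right)} = -1$ ($h{\left(L \right)} = \frac{\left(-1\right) L}{L} = -1$)
$\sqrt{2551106 + h{\left(2050 \right)}} = \sqrt{2551106 - 1} = \sqrt{2551105}$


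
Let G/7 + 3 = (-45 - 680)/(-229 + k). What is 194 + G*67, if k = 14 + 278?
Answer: -59492/9 ≈ -6610.2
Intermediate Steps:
k = 292
G = -914/9 (G = -21 + 7*((-45 - 680)/(-229 + 292)) = -21 + 7*(-725/63) = -21 - 725/9 = -914/9 ≈ -101.56)
194 + G*67 = 194 - 914/9*67 = 194 - 61238/9 = -59492/9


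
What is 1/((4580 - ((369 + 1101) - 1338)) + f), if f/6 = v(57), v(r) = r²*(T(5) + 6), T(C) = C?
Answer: 1/218882 ≈ 4.5687e-6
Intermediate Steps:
v(r) = 11*r² (v(r) = r²*(5 + 6) = r²*11 = 11*r²)
f = 214434 (f = 6*(11*57²) = 6*(11*3249) = 6*35739 = 214434)
1/((4580 - ((369 + 1101) - 1338)) + f) = 1/((4580 - ((369 + 1101) - 1338)) + 214434) = 1/((4580 - (1470 - 1338)) + 214434) = 1/((4580 - 1*132) + 214434) = 1/((4580 - 132) + 214434) = 1/(4448 + 214434) = 1/218882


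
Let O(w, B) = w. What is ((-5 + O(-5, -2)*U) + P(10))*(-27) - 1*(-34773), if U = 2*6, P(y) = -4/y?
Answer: 182694/5 ≈ 36539.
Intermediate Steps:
U = 12
((-5 + O(-5, -2)*U) + P(10))*(-27) - 1*(-34773) = ((-5 - 5*12) - 4/10)*(-27) - 1*(-34773) = ((-5 - 60) - 4*⅒)*(-27) + 34773 = (-65 - ⅖)*(-27) + 34773 = -327/5*(-27) + 34773 = 8829/5 + 34773 = 182694/5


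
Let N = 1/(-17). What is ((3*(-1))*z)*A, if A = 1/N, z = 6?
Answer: 306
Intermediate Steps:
N = -1/17 ≈ -0.058824
A = -17 (A = 1/(-1/17) = -17)
((3*(-1))*z)*A = ((3*(-1))*6)*(-17) = -3*6*(-17) = -18*(-17) = 306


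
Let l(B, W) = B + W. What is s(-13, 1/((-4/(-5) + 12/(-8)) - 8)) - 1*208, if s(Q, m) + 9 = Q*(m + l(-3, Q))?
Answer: -653/87 ≈ -7.5057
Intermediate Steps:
s(Q, m) = -9 + Q*(-3 + Q + m) (s(Q, m) = -9 + Q*(m + (-3 + Q)) = -9 + Q*(-3 + Q + m))
s(-13, 1/((-4/(-5) + 12/(-8)) - 8)) - 1*208 = (-9 - 13/((-4/(-5) + 12/(-8)) - 8) - 13*(-3 - 13)) - 1*208 = (-9 - 13/((-4*(-⅕) + 12*(-⅛)) - 8) - 13*(-16)) - 208 = (-9 - 13/((⅘ - 3/2) - 8) + 208) - 208 = (-9 - 13/(-7/10 - 8) + 208) - 208 = (-9 - 13/(-87/10) + 208) - 208 = (-9 - 13*(-10/87) + 208) - 208 = (-9 + 130/87 + 208) - 208 = 17443/87 - 208 = -653/87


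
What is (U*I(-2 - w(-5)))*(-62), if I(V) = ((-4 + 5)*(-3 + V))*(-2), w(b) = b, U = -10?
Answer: 0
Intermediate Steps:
I(V) = 6 - 2*V (I(V) = (1*(-3 + V))*(-2) = (-3 + V)*(-2) = 6 - 2*V)
(U*I(-2 - w(-5)))*(-62) = -10*(6 - 2*(-2 - 1*(-5)))*(-62) = -10*(6 - 2*(-2 + 5))*(-62) = -10*(6 - 2*3)*(-62) = -10*(6 - 6)*(-62) = -10*0*(-62) = 0*(-62) = 0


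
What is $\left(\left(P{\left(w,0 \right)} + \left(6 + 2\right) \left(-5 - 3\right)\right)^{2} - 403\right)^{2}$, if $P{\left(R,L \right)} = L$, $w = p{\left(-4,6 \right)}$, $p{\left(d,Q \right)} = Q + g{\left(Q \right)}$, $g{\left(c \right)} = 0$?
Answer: $13638249$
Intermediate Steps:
$p{\left(d,Q \right)} = Q$ ($p{\left(d,Q \right)} = Q + 0 = Q$)
$w = 6$
$\left(\left(P{\left(w,0 \right)} + \left(6 + 2\right) \left(-5 - 3\right)\right)^{2} - 403\right)^{2} = \left(\left(0 + \left(6 + 2\right) \left(-5 - 3\right)\right)^{2} - 403\right)^{2} = \left(\left(0 + 8 \left(-8\right)\right)^{2} - 403\right)^{2} = \left(\left(0 - 64\right)^{2} - 403\right)^{2} = \left(\left(-64\right)^{2} - 403\right)^{2} = \left(4096 - 403\right)^{2} = 3693^{2} = 13638249$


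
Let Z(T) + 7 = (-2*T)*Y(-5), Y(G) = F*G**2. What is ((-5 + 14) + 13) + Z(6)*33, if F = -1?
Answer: 9691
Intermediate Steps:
Y(G) = -G**2
Z(T) = -7 + 50*T (Z(T) = -7 + (-2*T)*(-1*(-5)**2) = -7 + (-2*T)*(-1*25) = -7 - 2*T*(-25) = -7 + 50*T)
((-5 + 14) + 13) + Z(6)*33 = ((-5 + 14) + 13) + (-7 + 50*6)*33 = (9 + 13) + (-7 + 300)*33 = 22 + 293*33 = 22 + 9669 = 9691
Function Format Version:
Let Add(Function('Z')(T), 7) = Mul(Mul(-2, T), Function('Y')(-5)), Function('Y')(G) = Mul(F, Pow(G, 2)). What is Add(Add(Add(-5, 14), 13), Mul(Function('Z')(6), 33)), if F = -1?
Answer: 9691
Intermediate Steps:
Function('Y')(G) = Mul(-1, Pow(G, 2))
Function('Z')(T) = Add(-7, Mul(50, T)) (Function('Z')(T) = Add(-7, Mul(Mul(-2, T), Mul(-1, Pow(-5, 2)))) = Add(-7, Mul(Mul(-2, T), Mul(-1, 25))) = Add(-7, Mul(Mul(-2, T), -25)) = Add(-7, Mul(50, T)))
Add(Add(Add(-5, 14), 13), Mul(Function('Z')(6), 33)) = Add(Add(Add(-5, 14), 13), Mul(Add(-7, Mul(50, 6)), 33)) = Add(Add(9, 13), Mul(Add(-7, 300), 33)) = Add(22, Mul(293, 33)) = Add(22, 9669) = 9691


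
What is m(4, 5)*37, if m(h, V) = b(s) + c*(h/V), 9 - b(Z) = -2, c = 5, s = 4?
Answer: 555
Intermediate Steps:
b(Z) = 11 (b(Z) = 9 - 1*(-2) = 9 + 2 = 11)
m(h, V) = 11 + 5*h/V (m(h, V) = 11 + 5*(h/V) = 11 + 5*h/V)
m(4, 5)*37 = (11 + 5*4/5)*37 = (11 + 5*4*(⅕))*37 = (11 + 4)*37 = 15*37 = 555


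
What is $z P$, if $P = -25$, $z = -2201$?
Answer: $55025$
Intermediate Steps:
$z P = \left(-2201\right) \left(-25\right) = 55025$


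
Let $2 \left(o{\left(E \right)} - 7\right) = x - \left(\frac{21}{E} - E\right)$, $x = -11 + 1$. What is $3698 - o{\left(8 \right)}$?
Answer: $\frac{59093}{16} \approx 3693.3$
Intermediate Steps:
$x = -10$
$o{\left(E \right)} = 2 + \frac{E}{2} - \frac{21}{2 E}$ ($o{\left(E \right)} = 7 + \frac{-10 - \left(\frac{21}{E} - E\right)}{2} = 7 + \frac{-10 - \left(- E + \frac{21}{E}\right)}{2} = 7 + \frac{-10 + \left(E - \frac{21}{E}\right)}{2} = 7 + \frac{-10 + E - \frac{21}{E}}{2} = 7 - \left(5 - \frac{E}{2} + \frac{21}{2 E}\right) = 2 + \frac{E}{2} - \frac{21}{2 E}$)
$3698 - o{\left(8 \right)} = 3698 - \frac{-21 + 8 \left(4 + 8\right)}{2 \cdot 8} = 3698 - \frac{1}{2} \cdot \frac{1}{8} \left(-21 + 8 \cdot 12\right) = 3698 - \frac{1}{2} \cdot \frac{1}{8} \left(-21 + 96\right) = 3698 - \frac{1}{2} \cdot \frac{1}{8} \cdot 75 = 3698 - \frac{75}{16} = \frac{59093}{16}$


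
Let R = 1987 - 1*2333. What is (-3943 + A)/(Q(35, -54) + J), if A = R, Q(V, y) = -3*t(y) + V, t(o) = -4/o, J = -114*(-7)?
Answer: -38601/7495 ≈ -5.1502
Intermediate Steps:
J = 798
Q(V, y) = V + 12/y (Q(V, y) = -(-12)/y + V = 12/y + V = V + 12/y)
R = -346 (R = 1987 - 2333 = -346)
A = -346
(-3943 + A)/(Q(35, -54) + J) = (-3943 - 346)/((35 + 12/(-54)) + 798) = -4289/((35 + 12*(-1/54)) + 798) = -4289/((35 - 2/9) + 798) = -4289/(313/9 + 798) = -4289/7495/9 = -4289*9/7495 = -38601/7495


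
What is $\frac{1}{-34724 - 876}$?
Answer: $- \frac{1}{35600} \approx -2.809 \cdot 10^{-5}$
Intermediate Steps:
$\frac{1}{-34724 - 876} = \frac{1}{-35600} = - \frac{1}{35600}$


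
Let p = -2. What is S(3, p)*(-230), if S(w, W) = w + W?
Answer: -230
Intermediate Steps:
S(w, W) = W + w
S(3, p)*(-230) = (-2 + 3)*(-230) = 1*(-230) = -230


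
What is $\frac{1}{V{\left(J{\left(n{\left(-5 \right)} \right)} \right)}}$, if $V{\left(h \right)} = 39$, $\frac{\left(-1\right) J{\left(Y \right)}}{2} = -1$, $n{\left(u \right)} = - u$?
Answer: $\frac{1}{39} \approx 0.025641$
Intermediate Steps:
$J{\left(Y \right)} = 2$ ($J{\left(Y \right)} = \left(-2\right) \left(-1\right) = 2$)
$\frac{1}{V{\left(J{\left(n{\left(-5 \right)} \right)} \right)}} = \frac{1}{39}$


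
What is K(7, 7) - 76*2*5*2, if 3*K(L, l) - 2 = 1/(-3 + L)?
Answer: -6077/4 ≈ -1519.3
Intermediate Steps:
K(L, l) = ⅔ + 1/(3*(-3 + L))
K(7, 7) - 76*2*5*2 = (-5 + 2*7)/(3*(-3 + 7)) - 76*2*5*2 = (⅓)*(-5 + 14)/4 - 760*2 = (⅓)*(¼)*9 - 76*20 = ¾ - 1520 = -6077/4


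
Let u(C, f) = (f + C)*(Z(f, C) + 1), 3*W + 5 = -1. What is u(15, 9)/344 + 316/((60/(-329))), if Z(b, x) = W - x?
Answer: -1118333/645 ≈ -1733.8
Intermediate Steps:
W = -2 (W = -5/3 + (1/3)*(-1) = -5/3 - 1/3 = -2)
Z(b, x) = -2 - x
u(C, f) = (-1 - C)*(C + f) (u(C, f) = (f + C)*((-2 - C) + 1) = (C + f)*(-1 - C) = (-1 - C)*(C + f))
u(15, 9)/344 + 316/((60/(-329))) = (-1*15 - 1*9 - 1*15**2 - 1*15*9)/344 + 316/((60/(-329))) = (-15 - 9 - 1*225 - 135)*(1/344) + 316/((60*(-1/329))) = (-15 - 9 - 225 - 135)*(1/344) + 316/(-60/329) = -384*1/344 + 316*(-329/60) = -48/43 - 25991/15 = -1118333/645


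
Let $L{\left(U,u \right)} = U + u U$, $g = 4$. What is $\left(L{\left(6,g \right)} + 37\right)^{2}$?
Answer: $4489$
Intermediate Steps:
$L{\left(U,u \right)} = U + U u$
$\left(L{\left(6,g \right)} + 37\right)^{2} = \left(6 \left(1 + 4\right) + 37\right)^{2} = \left(6 \cdot 5 + 37\right)^{2} = \left(30 + 37\right)^{2} = 67^{2} = 4489$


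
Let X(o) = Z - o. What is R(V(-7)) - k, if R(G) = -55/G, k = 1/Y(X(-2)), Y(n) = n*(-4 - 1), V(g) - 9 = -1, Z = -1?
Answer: -267/40 ≈ -6.6750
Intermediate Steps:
V(g) = 8 (V(g) = 9 - 1 = 8)
X(o) = -1 - o
Y(n) = -5*n (Y(n) = n*(-5) = -5*n)
k = -1/5 (k = 1/(-5*(-1 - 1*(-2))) = 1/(-5*(-1 + 2)) = 1/(-5*1) = 1/(-5) = -1/5 ≈ -0.20000)
R(V(-7)) - k = -55/8 - 1*(-1/5) = -55*1/8 + 1/5 = -55/8 + 1/5 = -267/40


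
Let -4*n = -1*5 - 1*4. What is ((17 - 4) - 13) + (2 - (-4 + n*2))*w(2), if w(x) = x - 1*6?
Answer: -6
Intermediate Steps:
n = 9/4 (n = -(-1*5 - 1*4)/4 = -(-5 - 4)/4 = -¼*(-9) = 9/4 ≈ 2.2500)
w(x) = -6 + x (w(x) = x - 6 = -6 + x)
((17 - 4) - 13) + (2 - (-4 + n*2))*w(2) = ((17 - 4) - 13) + (2 - (-4 + (9/4)*2))*(-6 + 2) = (13 - 13) + (2 - (-4 + 9/2))*(-4) = 0 + (2 - 1*½)*(-4) = 0 + (2 - ½)*(-4) = 0 + (3/2)*(-4) = 0 - 6 = -6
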